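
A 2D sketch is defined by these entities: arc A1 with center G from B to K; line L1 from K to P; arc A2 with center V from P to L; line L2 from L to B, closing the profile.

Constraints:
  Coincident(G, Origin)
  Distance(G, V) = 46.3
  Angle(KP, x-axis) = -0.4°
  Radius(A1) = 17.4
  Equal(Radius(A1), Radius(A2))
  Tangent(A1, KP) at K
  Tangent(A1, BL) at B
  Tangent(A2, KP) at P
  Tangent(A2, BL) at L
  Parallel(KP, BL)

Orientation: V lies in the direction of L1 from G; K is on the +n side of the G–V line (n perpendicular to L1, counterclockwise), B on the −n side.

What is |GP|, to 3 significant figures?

49.5

The slot axis is L1's direction at -0.4°, so u = (cos -0.4°, sin -0.4°) = (1.00, -0.00698) and n = (−sin -0.4°, cos -0.4°) = (0.00698, 1.00). G is at the origin and V lies 46.3 along u from G, so V = 46.3·u = (46.3, -0.323). Tangency of A1 to both parallel lines with radius 17.4 puts K and B at G ± 17.4·n: K = (0.121, 17.4), B = (-0.121, -17.4). Equal radii place P and L the same way about V: P = V + 17.4·n = (46.4, 17.1), L = V − 17.4·n = (46.2, -17.7). Then |GP| = |P − G| = 49.5.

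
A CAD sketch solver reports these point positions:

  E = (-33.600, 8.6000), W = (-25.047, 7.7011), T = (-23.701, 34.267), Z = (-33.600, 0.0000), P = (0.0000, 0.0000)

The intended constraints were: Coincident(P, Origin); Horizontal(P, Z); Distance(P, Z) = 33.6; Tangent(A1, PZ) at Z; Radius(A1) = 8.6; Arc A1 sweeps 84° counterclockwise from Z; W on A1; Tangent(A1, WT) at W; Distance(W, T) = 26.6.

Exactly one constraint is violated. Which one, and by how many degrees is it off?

Tangent(A1, WT) at W — off by 3.10°.

P = (0.00, 0.00) ✓; P.y = 0.00, Z.y = 0.00 ✓; |PZ| = 33.60 ✓; ∠(EZ, ZP) = 90.00° ✓; |EZ| = 8.600 ✓; bearing(E→W) − bearing(E→Z) = 84.00° ✓; |EW| = 8.600 ✓; ∠(EW, WT) = 86.90° ✗; |WT| = 26.60 ✓.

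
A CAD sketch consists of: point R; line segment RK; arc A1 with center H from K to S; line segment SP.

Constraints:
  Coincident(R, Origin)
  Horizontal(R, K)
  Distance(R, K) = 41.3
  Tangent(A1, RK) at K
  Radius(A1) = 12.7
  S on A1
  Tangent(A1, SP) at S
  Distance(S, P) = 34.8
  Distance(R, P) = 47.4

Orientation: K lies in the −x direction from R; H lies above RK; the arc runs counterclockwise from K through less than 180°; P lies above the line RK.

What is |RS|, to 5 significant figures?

30.519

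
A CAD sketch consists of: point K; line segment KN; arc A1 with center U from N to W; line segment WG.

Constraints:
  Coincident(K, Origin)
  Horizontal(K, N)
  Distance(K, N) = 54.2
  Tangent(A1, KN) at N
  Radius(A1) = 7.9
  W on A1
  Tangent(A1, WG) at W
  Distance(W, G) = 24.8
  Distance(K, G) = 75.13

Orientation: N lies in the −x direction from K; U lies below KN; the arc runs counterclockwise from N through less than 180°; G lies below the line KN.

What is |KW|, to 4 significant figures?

61.97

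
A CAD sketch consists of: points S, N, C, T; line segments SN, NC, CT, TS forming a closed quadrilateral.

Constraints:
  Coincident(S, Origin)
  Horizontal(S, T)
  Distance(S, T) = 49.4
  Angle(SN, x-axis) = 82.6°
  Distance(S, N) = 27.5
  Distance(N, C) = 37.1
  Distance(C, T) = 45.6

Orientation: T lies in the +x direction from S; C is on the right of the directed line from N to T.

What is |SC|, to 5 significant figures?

10.947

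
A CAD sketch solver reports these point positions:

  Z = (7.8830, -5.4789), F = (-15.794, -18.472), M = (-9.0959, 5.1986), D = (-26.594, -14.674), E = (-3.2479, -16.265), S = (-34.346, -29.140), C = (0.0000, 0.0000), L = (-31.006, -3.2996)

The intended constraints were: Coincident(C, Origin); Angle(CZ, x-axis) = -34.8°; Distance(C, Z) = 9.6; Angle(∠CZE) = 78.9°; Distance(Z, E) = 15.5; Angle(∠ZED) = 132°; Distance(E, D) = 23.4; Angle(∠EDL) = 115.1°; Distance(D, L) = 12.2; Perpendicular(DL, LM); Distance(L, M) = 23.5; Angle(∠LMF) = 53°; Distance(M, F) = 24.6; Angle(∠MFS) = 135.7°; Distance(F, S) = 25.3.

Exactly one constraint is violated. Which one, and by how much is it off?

Distance(F, S) = 25.3 — off by 3.90.

C = (0.00, 0.00) ✓; CZ at -34.80° ✓; |CZ| = 9.600 ✓; ∠CZE = 78.90° ✓; |ZE| = 15.50 ✓; ∠ZED = 132.0° ✓; |ED| = 23.40 ✓; ∠EDL = 115.1° ✓; |DL| = 12.20 ✓; ∠(DL, LM) = 90.00° ✓; |LM| = 23.50 ✓; ∠LMF = 53.00° ✓; |MF| = 24.60 ✓; ∠MFS = 135.7° ✓; |FS| = 21.40 ✗.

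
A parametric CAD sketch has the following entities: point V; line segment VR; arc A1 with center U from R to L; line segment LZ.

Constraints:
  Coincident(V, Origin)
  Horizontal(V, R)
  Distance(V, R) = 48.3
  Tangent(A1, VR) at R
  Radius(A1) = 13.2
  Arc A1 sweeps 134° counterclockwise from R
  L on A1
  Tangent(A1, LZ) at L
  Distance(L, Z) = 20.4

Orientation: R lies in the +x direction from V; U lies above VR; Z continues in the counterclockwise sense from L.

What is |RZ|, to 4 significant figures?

37.34

V is at the origin; V and R share the same y with |VR| = 48.3 and R on the +x side, so R = (48.30, 0.000). Tangency of A1 to VR means the radius UR is perpendicular to VR, so U = R + (0, 13.2) = (48.30, 13.20). On A1, R sits at bearing -90° from U; a 134° counterclockwise sweep puts L at bearing 44°, so L = U + 13.2·(cos 44°, sin 44°) = (57.80, 22.37). The tangent condition forces UL to be normal to LZ, so LZ runs along (−sin 44°, cos 44°); with |LZ| = 20.4, Z = (43.62, 37.04). Then |RZ| = |Z − R| = 37.34.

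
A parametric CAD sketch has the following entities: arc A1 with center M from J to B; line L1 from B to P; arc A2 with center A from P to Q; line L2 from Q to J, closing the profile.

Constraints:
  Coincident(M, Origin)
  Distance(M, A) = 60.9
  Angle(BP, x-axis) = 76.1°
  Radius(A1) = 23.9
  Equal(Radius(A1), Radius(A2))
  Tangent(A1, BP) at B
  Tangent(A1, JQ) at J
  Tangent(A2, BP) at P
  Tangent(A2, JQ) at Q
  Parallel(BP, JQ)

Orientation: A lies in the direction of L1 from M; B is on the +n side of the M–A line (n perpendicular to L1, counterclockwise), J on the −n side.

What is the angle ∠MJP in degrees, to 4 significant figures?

51.87°

The slot axis is L1's direction at 76.1°, so u = (cos 76.1°, sin 76.1°) = (0.2402, 0.9707) and n = (−sin 76.1°, cos 76.1°) = (-0.9707, 0.2402). M is at the origin and A lies 60.9 along u from M, so A = 60.9·u = (14.63, 59.12). Tangency of A1 to both parallel lines with radius 23.9 puts B and J at M ± 23.9·n: B = (-23.20, 5.741), J = (23.20, -5.741). Equal radii place P and Q the same way about A: P = A + 23.9·n = (-8.570, 64.86), Q = A − 23.9·n = (37.83, 53.38). Then cos ∠MJP = JM·JP / (|JM||JP|), giving 51.87°.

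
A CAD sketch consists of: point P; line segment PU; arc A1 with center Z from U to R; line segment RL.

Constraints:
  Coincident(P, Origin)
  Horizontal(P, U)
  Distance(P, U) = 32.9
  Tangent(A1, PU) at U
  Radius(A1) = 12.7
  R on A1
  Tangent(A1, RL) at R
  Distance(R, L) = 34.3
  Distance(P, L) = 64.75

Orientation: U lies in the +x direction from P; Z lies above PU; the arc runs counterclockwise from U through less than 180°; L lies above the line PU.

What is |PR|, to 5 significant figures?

47.490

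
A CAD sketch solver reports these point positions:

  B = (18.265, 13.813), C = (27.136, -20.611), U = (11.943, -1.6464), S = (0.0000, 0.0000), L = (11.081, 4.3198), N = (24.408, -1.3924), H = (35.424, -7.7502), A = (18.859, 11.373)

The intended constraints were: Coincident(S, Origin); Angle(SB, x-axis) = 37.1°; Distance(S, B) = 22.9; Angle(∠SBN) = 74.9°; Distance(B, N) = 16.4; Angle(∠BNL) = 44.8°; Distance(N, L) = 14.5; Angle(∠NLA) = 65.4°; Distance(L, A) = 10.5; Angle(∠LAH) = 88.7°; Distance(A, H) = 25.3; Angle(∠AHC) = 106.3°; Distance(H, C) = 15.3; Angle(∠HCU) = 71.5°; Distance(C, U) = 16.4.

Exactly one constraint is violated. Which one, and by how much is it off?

Distance(C, U) = 16.4 — off by 7.90.

S = (0.00, 0.00) ✓; SB at 37.10° ✓; |SB| = 22.90 ✓; ∠SBN = 74.90° ✓; |BN| = 16.40 ✓; ∠BNL = 44.80° ✓; |NL| = 14.50 ✓; ∠NLA = 65.40° ✓; |LA| = 10.50 ✓; ∠LAH = 88.70° ✓; |AH| = 25.30 ✓; ∠AHC = 106.3° ✓; |HC| = 15.30 ✓; ∠HCU = 71.50° ✓; |CU| = 24.30 ✗.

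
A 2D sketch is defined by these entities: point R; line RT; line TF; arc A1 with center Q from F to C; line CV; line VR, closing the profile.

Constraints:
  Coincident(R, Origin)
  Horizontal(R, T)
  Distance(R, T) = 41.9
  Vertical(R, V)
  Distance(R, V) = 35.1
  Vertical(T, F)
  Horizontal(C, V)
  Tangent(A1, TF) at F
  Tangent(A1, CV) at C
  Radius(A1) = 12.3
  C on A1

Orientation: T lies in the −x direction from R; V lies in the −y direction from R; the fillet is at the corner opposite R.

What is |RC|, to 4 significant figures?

45.91

The virtual corner opposite R is at (-41.90, -35.10). The tangent condition forces QF to be normal to TF and tangency of A1 to CV means the radius QC is perpendicular to CV, with radius 12.3, so the center Q sits 12.3 in from both sides at Q = (-29.60, -22.80). That places the tangent points at F = (-41.90, -22.80) on TF and C = (-29.60, -35.10) on CV. Then |RC| = |C − R| = 45.91.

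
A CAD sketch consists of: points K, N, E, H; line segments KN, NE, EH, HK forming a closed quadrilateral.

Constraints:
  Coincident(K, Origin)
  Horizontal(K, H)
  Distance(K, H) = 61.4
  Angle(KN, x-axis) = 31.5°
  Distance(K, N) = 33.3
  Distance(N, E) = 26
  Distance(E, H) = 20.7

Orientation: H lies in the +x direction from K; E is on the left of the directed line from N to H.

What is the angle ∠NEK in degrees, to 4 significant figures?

15.18°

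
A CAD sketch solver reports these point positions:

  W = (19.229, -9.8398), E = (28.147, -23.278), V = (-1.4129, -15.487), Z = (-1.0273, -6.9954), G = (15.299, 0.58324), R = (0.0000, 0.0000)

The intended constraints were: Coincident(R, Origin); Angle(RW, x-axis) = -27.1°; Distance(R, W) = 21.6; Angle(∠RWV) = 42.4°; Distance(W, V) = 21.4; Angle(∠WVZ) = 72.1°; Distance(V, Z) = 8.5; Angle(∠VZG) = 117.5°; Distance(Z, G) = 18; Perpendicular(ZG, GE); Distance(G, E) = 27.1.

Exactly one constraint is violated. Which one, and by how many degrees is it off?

Perpendicular(ZG, GE) — off by 3.40°.

R = (0.00, 0.00) ✓; RW at -27.10° ✓; |RW| = 21.60 ✓; ∠RWV = 42.40° ✓; |WV| = 21.40 ✓; ∠WVZ = 72.10° ✓; |VZ| = 8.500 ✓; ∠VZG = 117.5° ✓; |ZG| = 18.00 ✓; ∠(ZG, GE) = 86.60° ✗; |GE| = 27.10 ✓.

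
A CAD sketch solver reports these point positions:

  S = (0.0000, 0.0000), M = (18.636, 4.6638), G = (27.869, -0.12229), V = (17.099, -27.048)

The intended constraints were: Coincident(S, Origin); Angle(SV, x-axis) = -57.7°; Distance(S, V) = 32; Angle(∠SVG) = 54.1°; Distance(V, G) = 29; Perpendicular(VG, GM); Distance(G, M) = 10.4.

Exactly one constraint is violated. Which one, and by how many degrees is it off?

Perpendicular(VG, GM) — off by 5.60°.

S = (0.00, 0.00) ✓; SV at -57.70° ✓; |SV| = 32.00 ✓; ∠SVG = 54.10° ✓; |VG| = 29.00 ✓; ∠(VG, GM) = 84.40° ✗; |GM| = 10.40 ✓.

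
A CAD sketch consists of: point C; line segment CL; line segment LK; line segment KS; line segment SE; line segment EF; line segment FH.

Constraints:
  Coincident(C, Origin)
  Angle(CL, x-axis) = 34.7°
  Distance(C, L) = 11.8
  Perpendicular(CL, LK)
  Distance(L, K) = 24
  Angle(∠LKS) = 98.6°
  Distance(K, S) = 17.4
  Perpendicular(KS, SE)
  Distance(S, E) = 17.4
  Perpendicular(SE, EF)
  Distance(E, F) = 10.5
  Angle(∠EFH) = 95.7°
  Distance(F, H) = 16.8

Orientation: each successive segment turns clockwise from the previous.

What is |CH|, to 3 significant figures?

25.0

C is at the origin; CL runs at 34.7° with length 11.8, so L = (9.70, 6.72). CL ⟂ LK, so LK runs at -55.3°; with |LK| = 24.0, K = (23.4, -13.0). ∠LKS = 98.6° gives KS at -137° from the x-axis; with |KS| = 17.4, S = (10.7, -24.9). KS is perpendicular to SE, so SE runs at 133°; with |SE| = 17.4, E = (-1.23, -12.3). SE ⟂ EF, so EF runs at 43.3°; with |EF| = 10.5, F = (6.41, -5.08). ∠EFH = 95.7° gives FH at -41.0° from the x-axis; with |FH| = 16.8, H = (19.1, -16.1). Then |CH| = |H − C| = 25.0.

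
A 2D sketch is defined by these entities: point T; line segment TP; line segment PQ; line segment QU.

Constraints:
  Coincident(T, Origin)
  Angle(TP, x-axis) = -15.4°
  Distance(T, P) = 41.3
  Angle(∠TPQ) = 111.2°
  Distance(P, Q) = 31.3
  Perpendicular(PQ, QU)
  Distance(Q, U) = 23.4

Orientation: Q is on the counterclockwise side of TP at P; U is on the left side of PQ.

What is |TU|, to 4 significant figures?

48.64

T is at the origin; TP runs at -15.4° with length 41.3, so P = 41.3·(cos -15.4°, sin -15.4°) = (39.82, -10.97). ∠TPQ = 111.2°, so PQ runs at -15.4° + (180° − 111.2°) = 53.40° from the x-axis; with |PQ| = 31.3, Q = P + 31.3·(cos 53.40°, sin 53.40°) = (58.48, 14.16). PQ is perpendicular to QU; with |QU| = 23.4 on the left of PQ, U = Q + 23.4·(-0.8028, 0.5962) = (39.69, 28.11). Then |TU| = |U − T| = 48.64.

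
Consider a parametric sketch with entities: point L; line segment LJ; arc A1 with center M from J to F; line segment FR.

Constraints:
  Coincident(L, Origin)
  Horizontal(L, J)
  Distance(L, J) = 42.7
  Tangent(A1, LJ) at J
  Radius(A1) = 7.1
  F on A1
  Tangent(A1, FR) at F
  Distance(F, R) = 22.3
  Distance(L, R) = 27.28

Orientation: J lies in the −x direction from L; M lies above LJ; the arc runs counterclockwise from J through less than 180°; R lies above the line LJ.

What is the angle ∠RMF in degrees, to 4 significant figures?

72.34°

Checks: |MJ| = 7.100 ✓; |MF| = 7.100 ✓; ∠(MF, FR) = 90.00° ✓; |FR| = 22.30 ✓; |LR| = 27.28 ✓.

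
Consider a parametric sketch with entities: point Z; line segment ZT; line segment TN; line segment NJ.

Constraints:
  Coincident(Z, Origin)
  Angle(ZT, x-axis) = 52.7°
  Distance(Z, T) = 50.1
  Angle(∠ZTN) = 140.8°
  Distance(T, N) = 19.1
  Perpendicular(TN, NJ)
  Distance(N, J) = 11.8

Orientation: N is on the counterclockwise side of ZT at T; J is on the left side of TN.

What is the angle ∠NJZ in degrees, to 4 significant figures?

108.9°

∠ZTN = 140.8°, so TN runs at 52.7° + (180° − 140.8°) = 91.90° from the x-axis; with |TN| = 19.1, N = T + 19.1·(cos 91.90°, sin 91.90°) = (29.73, 58.94). The perpendicularity gives NJ at right angles to TN; with |NJ| = 11.8 on the left of TN, J = N + 11.8·(-0.9995, -0.03316) = (17.93, 58.55). Then cos ∠NJZ = JN·JZ / (|JN||JZ|), giving 108.9°.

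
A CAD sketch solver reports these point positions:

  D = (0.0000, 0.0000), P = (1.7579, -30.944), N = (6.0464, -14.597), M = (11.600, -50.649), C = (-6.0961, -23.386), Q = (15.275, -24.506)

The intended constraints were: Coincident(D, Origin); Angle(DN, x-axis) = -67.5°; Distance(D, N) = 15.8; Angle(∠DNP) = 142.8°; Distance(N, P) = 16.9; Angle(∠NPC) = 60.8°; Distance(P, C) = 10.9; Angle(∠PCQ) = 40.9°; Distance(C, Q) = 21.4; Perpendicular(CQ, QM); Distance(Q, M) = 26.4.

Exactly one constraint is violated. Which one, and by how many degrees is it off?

Perpendicular(CQ, QM) — off by 5.00°.

D = (0.00, 0.00) ✓; DN at -67.50° ✓; |DN| = 15.80 ✓; ∠DNP = 142.8° ✓; |NP| = 16.90 ✓; ∠NPC = 60.80° ✓; |PC| = 10.90 ✓; ∠PCQ = 40.90° ✓; |CQ| = 21.40 ✓; ∠(CQ, QM) = 95.00° ✗; |QM| = 26.40 ✓.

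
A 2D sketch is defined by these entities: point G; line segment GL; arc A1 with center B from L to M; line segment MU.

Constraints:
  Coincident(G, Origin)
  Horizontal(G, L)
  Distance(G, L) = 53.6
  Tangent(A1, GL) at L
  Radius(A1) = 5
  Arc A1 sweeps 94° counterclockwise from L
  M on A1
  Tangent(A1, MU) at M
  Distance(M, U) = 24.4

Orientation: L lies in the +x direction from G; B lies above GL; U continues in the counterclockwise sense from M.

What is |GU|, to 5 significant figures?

64.167

G is at the origin; GL is horizontal with |GL| = 53.6 and L on the +x side, so L = (53.600, 0.0000). Tangency of A1 to GL means the radius BL is perpendicular to GL, so B = L + (0, 5) = (53.600, 5.0000). On A1, L sits at bearing -90° from B; a 94° counterclockwise sweep puts M at bearing 4°, so M = B + 5.0·(cos 4°, sin 4°) = (58.588, 5.3488). Tangency of A1 to MU means the radius BM is perpendicular to MU, so MU runs along (−sin 4°, cos 4°); with |MU| = 24.4, U = (56.886, 29.689). Then |GU| = |U − G| = 64.167.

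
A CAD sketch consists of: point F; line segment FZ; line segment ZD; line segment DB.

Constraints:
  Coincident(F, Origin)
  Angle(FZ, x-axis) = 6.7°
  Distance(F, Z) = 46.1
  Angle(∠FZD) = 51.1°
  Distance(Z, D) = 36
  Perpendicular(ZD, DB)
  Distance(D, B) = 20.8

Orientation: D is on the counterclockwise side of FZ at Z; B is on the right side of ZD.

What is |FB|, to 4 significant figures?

57.11

∠FZD = 51.1°, so ZD runs at 6.7° + (180° − 51.1°) = 135.6° from the x-axis; with |ZD| = 36.0, D = Z + 36.0·(cos 135.6°, sin 135.6°) = (20.06, 30.57). The perpendicularity gives DB at right angles to ZD; with |DB| = 20.8 on the right of ZD, B = D + 20.8·(0.6997, 0.7145) = (34.62, 45.43). Then |FB| = |B − F| = 57.11.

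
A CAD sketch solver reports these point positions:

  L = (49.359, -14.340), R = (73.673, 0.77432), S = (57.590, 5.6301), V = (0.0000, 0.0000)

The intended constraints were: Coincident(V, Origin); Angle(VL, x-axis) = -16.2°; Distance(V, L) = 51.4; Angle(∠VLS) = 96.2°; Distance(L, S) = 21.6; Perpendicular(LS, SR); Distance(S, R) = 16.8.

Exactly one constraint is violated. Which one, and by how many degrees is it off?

Perpendicular(LS, SR) — off by 5.60°.

V = (0.00, 0.00) ✓; VL at -16.20° ✓; |VL| = 51.40 ✓; ∠VLS = 96.20° ✓; |LS| = 21.60 ✓; ∠(LS, SR) = 84.40° ✗; |SR| = 16.80 ✓.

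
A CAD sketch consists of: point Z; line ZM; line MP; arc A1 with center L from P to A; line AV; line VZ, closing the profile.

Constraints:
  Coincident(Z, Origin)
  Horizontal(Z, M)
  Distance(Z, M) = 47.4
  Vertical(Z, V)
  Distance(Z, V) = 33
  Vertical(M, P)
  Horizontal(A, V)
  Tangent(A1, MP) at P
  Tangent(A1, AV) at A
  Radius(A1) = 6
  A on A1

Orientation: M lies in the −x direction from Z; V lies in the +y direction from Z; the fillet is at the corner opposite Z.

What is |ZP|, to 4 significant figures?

54.55

Z is at the origin; ZM is horizontal with |ZM| = 47.4 and M on the −x side, so M = (-47.40, 0.000). ZV is vertical with |ZV| = 33.0 and V on the +y side, so V = (0.000, 33.00). The virtual corner opposite Z is at (-47.40, 33.00). The tangent condition forces LP to be normal to MP and tangency of A1 to AV means the radius LA is perpendicular to AV, with radius 6.0, so the center L sits 6.0 in from both sides at L = (-41.40, 27.00). That places the tangent points at P = (-47.40, 27.00) on MP and A = (-41.40, 33.00) on AV. Then |ZP| = |P − Z| = 54.55.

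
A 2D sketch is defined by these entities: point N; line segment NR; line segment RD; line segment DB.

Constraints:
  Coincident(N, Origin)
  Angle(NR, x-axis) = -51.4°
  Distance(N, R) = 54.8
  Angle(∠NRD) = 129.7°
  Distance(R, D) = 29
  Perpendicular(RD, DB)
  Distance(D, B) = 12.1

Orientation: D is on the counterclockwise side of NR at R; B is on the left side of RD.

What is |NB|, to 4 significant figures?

70.71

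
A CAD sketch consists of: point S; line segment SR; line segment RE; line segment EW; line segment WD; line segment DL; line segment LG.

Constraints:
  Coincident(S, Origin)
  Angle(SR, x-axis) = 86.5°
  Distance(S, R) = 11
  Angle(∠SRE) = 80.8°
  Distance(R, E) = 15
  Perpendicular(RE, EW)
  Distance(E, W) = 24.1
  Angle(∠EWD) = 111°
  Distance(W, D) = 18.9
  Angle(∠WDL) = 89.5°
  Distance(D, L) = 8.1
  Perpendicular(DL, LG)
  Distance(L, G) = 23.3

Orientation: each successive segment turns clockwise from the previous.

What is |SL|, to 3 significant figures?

14.4

S is at the origin; SR runs at 86.5° with length 11.0, so R = (0.672, 11.0). ∠SRE = 80.8° gives RE at -12.7° from the x-axis; with |RE| = 15.0, E = (15.3, 7.68). RE ⟂ EW, so EW runs at -103°; with |EW| = 24.1, W = (10.0, -15.8). ∠EWD = 111.0° gives WD at -172° from the x-axis; with |WD| = 18.9, D = (-8.70, -18.6). ∠WDL = 89.5° gives DL at 97.8° from the x-axis; with |DL| = 8.1, L = (-9.80, -10.5). Then |SL| = |L − S| = 14.4.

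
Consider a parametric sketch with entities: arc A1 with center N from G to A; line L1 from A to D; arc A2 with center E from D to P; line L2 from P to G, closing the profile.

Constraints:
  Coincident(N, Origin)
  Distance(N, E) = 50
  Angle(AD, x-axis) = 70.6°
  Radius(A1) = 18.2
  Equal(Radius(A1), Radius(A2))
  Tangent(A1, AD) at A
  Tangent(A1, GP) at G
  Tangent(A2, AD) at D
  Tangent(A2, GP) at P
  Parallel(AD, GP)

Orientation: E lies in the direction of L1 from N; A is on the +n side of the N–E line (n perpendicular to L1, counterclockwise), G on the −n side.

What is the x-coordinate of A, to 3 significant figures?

-17.2

N is at the origin and E lies 50.0 along u from N, so E = 50.0·u = (16.6, 47.2). Tangency of A1 to both parallel lines with radius 18.2 puts A and G at N ± 18.2·n: A = (-17.2, 6.05), G = (17.2, -6.05). So A.x = -17.2.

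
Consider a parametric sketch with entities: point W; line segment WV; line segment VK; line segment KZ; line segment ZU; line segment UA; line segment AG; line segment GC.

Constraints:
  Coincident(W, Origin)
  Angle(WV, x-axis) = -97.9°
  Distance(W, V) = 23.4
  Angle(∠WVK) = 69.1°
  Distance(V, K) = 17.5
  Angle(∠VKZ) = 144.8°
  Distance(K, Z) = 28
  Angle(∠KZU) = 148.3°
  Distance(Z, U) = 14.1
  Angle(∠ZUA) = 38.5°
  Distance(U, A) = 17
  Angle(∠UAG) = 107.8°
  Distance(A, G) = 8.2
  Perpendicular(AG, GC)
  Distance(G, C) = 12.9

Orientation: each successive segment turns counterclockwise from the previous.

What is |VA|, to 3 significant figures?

37.4

W is at the origin; WV runs at -97.9° with length 23.4, so V = (-3.22, -23.2). ∠WVK = 69.1° gives VK at 13.0° from the x-axis; with |VK| = 17.5, K = (13.8, -19.2). ∠VKZ = 144.8° gives KZ at 48.2° from the x-axis; with |KZ| = 28.0, Z = (32.5, 1.63). ∠KZU = 148.3° gives ZU at 79.9° from the x-axis; with |ZU| = 14.1, U = (35.0, 15.5). ∠ZUA = 38.5° gives UA at -139° from the x-axis; with |UA| = 17.0, A = (22.2, 4.27). Then |VA| = |A − V| = 37.4.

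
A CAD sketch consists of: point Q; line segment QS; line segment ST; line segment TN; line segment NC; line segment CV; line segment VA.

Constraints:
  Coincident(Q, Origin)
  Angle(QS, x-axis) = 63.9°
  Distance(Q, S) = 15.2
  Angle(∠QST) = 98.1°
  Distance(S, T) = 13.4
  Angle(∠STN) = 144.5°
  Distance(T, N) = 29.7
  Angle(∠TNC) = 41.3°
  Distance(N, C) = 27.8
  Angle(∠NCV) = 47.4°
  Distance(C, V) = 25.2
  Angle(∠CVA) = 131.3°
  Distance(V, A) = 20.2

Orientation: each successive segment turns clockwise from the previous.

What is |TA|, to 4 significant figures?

31.80

∠NCV = 47.4° gives CV at 35.20° from the x-axis; with |CV| = 25.2, V = (30.52, 6.036). ∠CVA = 131.3° gives VA at -13.50° from the x-axis; with |VA| = 20.2, A = (50.16, 1.320). Then |TA| = |A − T| = 31.80.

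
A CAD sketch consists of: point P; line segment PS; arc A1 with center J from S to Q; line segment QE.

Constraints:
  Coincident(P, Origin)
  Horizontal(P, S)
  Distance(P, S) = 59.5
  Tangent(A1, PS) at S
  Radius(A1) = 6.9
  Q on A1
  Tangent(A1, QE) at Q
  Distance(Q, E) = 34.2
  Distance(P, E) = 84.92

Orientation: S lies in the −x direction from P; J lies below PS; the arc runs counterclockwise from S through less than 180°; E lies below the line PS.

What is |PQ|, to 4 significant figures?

66.27

P is at the origin; PS is horizontal with |PS| = 59.5 and S on the −x side, so S = (-59.50, 0.000). The tangent condition forces JS to be normal to PS, so J = S + (0, -6.9) = (-59.50, -6.900). Since JQ ⟂ QE (tangency), |JE| = √(6.9² + 34.2²) = 34.89 regardless of where Q sits on A1. So E lies on both circle(P, 84.92) and circle(J, 34.89); the below-PS intersection is E = (-76.17, -37.55). Q is the foot of the tangent from E: Q = (-66.09, -4.868).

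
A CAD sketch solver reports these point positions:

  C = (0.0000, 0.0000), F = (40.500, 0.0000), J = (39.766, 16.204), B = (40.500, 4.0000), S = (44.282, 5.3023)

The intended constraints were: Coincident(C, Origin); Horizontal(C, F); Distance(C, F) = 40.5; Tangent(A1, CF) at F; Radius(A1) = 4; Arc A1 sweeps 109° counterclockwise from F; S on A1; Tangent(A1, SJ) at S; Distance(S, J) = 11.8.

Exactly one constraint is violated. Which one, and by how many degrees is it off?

Tangent(A1, SJ) at S — off by 3.50°.

C = (0.00, 0.00) ✓; C.y = 0.00, F.y = 0.00 ✓; |CF| = 40.50 ✓; ∠(BF, FC) = 90.00° ✓; |BF| = 4.000 ✓; bearing(B→S) − bearing(B→F) = 109.0° ✓; |BS| = 4.000 ✓; ∠(BS, SJ) = 86.50° ✗; |SJ| = 11.80 ✓.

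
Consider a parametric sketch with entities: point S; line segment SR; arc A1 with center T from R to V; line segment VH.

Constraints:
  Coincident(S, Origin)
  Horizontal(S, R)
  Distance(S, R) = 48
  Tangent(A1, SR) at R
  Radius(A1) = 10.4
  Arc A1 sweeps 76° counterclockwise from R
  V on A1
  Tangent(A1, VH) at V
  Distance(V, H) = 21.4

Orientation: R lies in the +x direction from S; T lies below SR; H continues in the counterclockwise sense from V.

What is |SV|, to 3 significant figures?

38.7

S is at the origin; SR is horizontal with |SR| = 48.0 and R on the +x side, so R = (48.0, 0.00). Tangency of A1 to SR means the radius TR is perpendicular to SR, so T = R + (0, -10.4) = (48.0, -10.4). On A1, R sits at bearing 90° from T; a 76° counterclockwise sweep puts V at bearing 166°, so V = T + 10.4·(cos 166°, sin 166°) = (37.9, -7.88). Then |SV| = |V − S| = 38.7.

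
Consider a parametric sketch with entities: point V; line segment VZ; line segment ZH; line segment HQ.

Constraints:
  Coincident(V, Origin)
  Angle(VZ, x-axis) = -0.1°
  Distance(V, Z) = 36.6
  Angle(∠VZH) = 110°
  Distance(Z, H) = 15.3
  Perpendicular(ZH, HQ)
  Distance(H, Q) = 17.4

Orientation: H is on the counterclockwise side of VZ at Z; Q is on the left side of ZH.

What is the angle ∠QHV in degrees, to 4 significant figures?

38.97°

∠VZH = 110.0°, so ZH runs at -0.1° + (180° − 110.0°) = 69.90° from the x-axis; with |ZH| = 15.3, H = Z + 15.3·(cos 69.90°, sin 69.90°) = (41.86, 14.30). ZH is perpendicular to HQ; with |HQ| = 17.4 on the left of ZH, Q = H + 17.4·(-0.9391, 0.3437) = (25.52, 20.28). Then cos ∠QHV = HQ·HV / (|HQ||HV|), giving 38.97°.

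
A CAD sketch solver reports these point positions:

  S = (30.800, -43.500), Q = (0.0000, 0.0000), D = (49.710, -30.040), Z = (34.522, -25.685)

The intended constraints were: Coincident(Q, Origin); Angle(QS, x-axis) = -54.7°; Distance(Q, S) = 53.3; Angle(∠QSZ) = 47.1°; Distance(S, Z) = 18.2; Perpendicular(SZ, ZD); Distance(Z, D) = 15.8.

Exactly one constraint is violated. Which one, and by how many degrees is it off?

Perpendicular(SZ, ZD) — off by 4.20°.

Q = (0.00, 0.00) ✓; QS at -54.70° ✓; |QS| = 53.30 ✓; ∠QSZ = 47.10° ✓; |SZ| = 18.20 ✓; ∠(SZ, ZD) = 94.20° ✗; |ZD| = 15.80 ✓.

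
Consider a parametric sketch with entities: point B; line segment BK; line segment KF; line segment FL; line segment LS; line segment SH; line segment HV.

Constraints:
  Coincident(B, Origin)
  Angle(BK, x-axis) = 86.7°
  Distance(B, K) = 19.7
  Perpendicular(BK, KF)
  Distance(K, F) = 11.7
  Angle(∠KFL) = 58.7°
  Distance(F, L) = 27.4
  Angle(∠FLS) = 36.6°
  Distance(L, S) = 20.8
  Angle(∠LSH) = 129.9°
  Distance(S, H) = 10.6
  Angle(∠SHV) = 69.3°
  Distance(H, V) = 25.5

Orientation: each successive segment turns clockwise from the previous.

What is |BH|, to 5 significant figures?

24.705

B is at the origin; BK runs at 86.7° with length 19.7, so K = (1.1340, 19.667). BK is perpendicular to KF, so KF runs at -3.3000°; with |KF| = 11.7, F = (12.815, 18.994). ∠KFL = 58.7° gives FL at -124.60° from the x-axis; with |FL| = 27.4, L = (-2.7443, -3.5601). ∠FLS = 36.6° gives LS at 92.000° from the x-axis; with |LS| = 20.8, S = (-3.4702, 17.227). ∠LSH = 129.9° gives SH at 41.900° from the x-axis; with |SH| = 10.6, H = (4.4195, 24.306). Then |BH| = |H − B| = 24.705.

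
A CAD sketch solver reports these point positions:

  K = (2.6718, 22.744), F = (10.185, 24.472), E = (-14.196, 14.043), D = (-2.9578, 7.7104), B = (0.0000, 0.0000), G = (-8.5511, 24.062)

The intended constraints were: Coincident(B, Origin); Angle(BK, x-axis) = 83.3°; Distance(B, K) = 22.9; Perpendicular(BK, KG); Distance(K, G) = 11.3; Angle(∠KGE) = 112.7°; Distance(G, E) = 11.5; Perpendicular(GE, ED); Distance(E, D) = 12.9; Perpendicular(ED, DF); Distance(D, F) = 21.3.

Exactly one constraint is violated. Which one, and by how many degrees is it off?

Perpendicular(ED, DF) — off by 8.70°.

B = (0.00, 0.00) ✓; BK at 83.30° ✓; |BK| = 22.90 ✓; ∠(BK, KG) = 90.00° ✓; |KG| = 11.30 ✓; ∠KGE = 112.7° ✓; |GE| = 11.50 ✓; ∠(GE, ED) = 90.00° ✓; |ED| = 12.90 ✓; ∠(ED, DF) = 81.30° ✗; |DF| = 21.30 ✓.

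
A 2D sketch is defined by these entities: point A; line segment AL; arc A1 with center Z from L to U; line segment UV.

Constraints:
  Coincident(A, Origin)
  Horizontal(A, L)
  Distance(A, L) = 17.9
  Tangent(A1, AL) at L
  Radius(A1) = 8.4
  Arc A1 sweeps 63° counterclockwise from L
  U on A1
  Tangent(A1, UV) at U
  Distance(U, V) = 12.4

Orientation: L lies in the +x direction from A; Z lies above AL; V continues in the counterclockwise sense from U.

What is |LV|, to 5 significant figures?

20.407

A is at the origin; A and L share the same y with |AL| = 17.9 and L on the +x side, so L = (17.900, 0.0000). A1 meets AL tangentially, so ZL is at right angles to AL, so Z = L + (0, 8.4) = (17.900, 8.4000). On A1, L sits at bearing -90° from Z; a 63° counterclockwise sweep puts U at bearing -27°, so U = Z + 8.4·(cos -27°, sin -27°) = (25.384, 4.5865). Tangency of A1 to UV means the radius ZU is perpendicular to UV, so UV runs along (−sin -27°, cos -27°); with |UV| = 12.4, V = (31.014, 15.635). Then |LV| = |V − L| = 20.407.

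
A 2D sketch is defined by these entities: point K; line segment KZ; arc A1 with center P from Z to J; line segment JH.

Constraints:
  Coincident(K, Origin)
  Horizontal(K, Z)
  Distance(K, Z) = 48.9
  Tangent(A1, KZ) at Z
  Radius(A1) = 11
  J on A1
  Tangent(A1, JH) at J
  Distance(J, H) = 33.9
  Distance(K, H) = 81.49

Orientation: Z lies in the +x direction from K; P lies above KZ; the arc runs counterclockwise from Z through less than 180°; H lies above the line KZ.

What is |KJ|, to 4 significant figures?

59.45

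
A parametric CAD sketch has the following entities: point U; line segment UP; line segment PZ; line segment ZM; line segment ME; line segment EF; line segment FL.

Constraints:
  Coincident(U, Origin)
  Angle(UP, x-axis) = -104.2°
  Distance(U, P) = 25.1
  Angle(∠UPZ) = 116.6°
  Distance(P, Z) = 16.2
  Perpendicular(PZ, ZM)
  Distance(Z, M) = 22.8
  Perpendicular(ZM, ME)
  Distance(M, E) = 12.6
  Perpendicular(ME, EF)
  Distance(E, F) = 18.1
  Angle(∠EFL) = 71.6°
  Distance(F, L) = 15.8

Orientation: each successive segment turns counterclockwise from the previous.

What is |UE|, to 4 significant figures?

14.84

PZ is perpendicular to ZM, so ZM runs at 49.20°; with |ZM| = 22.8, M = (21.00, -17.66). ZM is perpendicular to ME, so ME runs at 139.2°; with |ME| = 12.6, E = (11.47, -9.426). Then |UE| = |E − U| = 14.84.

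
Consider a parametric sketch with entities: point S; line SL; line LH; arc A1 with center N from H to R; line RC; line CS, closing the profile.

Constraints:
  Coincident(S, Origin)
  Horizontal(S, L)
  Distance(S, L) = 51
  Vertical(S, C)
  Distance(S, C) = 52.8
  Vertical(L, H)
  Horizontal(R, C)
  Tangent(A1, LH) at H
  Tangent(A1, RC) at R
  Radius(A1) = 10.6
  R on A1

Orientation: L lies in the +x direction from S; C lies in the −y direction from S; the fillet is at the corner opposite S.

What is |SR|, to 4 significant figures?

66.48

S is at the origin; SL is horizontal with |SL| = 51.0 and L on the +x side, so L = (51.00, 0.000). SC is vertical with |SC| = 52.8 and C on the −y side, so C = (0.000, -52.80). The virtual corner opposite S is at (51.00, -52.80). Tangency of A1 to LH means the radius NH is perpendicular to LH and since A1 is tangent to RC there, NR ⟂ RC, with radius 10.6, so the center N sits 10.6 in from both sides at N = (40.40, -42.20). That places the tangent points at H = (51.00, -42.20) on LH and R = (40.40, -52.80) on RC. Then |SR| = |R − S| = 66.48.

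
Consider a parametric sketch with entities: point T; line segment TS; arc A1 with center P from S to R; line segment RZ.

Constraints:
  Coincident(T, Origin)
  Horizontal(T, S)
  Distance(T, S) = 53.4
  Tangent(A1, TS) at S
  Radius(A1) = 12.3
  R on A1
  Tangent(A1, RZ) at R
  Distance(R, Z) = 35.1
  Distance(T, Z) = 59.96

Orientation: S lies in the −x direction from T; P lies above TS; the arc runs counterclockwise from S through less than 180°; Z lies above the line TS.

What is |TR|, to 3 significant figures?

42.7

Checks: |PS| = 12.30 ✓; |PR| = 12.30 ✓; ∠(PR, RZ) = 90.00° ✓; |RZ| = 35.10 ✓; |TZ| = 59.96 ✓.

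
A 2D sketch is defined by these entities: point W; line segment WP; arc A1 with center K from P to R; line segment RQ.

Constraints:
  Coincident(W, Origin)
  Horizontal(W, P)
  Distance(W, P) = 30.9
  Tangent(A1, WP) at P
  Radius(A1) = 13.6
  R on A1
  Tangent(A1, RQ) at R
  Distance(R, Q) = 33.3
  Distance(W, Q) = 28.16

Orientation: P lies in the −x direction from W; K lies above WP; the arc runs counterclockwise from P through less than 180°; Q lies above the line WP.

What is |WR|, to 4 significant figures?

21.53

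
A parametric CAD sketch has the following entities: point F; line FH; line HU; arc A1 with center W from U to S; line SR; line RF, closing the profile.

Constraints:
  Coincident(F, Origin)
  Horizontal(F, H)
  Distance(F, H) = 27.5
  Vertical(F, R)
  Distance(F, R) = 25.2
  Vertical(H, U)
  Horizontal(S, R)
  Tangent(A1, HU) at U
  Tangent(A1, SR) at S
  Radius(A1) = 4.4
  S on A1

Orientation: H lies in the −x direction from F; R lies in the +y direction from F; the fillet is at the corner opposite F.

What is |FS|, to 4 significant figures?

34.19

F is at the origin; F and H share the same y with |FH| = 27.5 and H on the −x side, so H = (-27.50, 0.000). F and R share the same x with |FR| = 25.2 and R on the +y side, so R = (0.000, 25.20). The virtual corner opposite F is at (-27.50, 25.20). Since A1 is tangent to HU there, WU ⟂ HU and tangency of A1 to SR means the radius WS is perpendicular to SR, with radius 4.4, so the center W sits 4.4 in from both sides at W = (-23.10, 20.80). That places the tangent points at U = (-27.50, 20.80) on HU and S = (-23.10, 25.20) on SR. Then |FS| = |S − F| = 34.19.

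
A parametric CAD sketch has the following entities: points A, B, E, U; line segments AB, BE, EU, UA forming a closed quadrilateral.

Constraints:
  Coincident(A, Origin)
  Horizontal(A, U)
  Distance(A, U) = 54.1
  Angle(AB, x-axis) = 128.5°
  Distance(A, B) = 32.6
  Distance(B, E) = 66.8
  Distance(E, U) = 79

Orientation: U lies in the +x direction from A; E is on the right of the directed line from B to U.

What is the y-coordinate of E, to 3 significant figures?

-40.9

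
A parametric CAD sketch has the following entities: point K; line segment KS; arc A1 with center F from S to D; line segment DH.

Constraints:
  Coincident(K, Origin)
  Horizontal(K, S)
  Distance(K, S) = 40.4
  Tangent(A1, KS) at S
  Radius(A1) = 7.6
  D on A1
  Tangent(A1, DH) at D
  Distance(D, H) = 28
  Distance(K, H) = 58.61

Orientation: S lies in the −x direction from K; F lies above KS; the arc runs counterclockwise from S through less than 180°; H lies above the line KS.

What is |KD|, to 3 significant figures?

35.4

K is at the origin; K and S share the same y with |KS| = 40.4 and S on the −x side, so S = (-40.4, 0.00). A1 meets KS tangentially, so FS is at right angles to KS, so F = S + (0, 7.6) = (-40.4, 7.60). Since FD ⟂ DH (tangency), |FH| = √(7.6² + 28.0²) = 29.0 regardless of where D sits on A1. So H lies on both circle(K, 58.61) and circle(F, 29.0); the above-KS intersection is H = (-46.2, 36.0). D is the foot of the tangent from H: D = (-33.6, 11.0).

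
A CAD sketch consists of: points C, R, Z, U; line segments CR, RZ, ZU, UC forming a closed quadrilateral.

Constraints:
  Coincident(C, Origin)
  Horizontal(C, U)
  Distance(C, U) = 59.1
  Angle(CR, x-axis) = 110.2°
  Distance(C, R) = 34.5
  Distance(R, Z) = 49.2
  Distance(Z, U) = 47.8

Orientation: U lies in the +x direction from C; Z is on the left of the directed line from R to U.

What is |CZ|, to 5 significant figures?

55.555

Checks: |RZ| = 49.20 ✓; |ZU| = 47.80 ✓.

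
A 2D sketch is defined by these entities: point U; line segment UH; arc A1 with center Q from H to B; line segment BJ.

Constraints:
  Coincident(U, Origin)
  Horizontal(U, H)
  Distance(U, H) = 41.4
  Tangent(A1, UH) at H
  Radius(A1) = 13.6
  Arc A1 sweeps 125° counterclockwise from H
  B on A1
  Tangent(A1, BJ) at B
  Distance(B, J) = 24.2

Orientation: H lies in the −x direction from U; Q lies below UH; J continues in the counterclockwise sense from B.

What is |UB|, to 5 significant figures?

56.732

U is at the origin; UH is horizontal with |UH| = 41.4 and H on the −x side, so H = (-41.400, 0.0000). The tangent condition forces QH to be normal to UH, so Q = H + (0, -13.6) = (-41.400, -13.600). On A1, H sits at bearing 90° from Q; a 125° counterclockwise sweep puts B at bearing 215°, so B = Q + 13.6·(cos 215°, sin 215°) = (-52.540, -21.401). Then |UB| = |B − U| = 56.732.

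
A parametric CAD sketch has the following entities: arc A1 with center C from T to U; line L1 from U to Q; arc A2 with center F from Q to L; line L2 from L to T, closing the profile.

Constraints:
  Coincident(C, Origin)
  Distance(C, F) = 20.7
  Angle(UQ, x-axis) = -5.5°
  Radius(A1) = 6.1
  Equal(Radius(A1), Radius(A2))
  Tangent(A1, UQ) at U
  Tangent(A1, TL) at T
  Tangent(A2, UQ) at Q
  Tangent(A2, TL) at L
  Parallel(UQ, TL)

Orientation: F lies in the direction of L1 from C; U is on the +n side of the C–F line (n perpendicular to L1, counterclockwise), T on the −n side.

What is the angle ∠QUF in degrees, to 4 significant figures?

16.42°

The slot axis is L1's direction at -5.5°, so u = (cos -5.5°, sin -5.5°) = (0.9954, -0.09585) and n = (−sin -5.5°, cos -5.5°) = (0.09585, 0.9954). C is at the origin and F lies 20.7 along u from C, so F = 20.7·u = (20.60, -1.984). Tangency of A1 to both parallel lines with radius 6.1 puts U and T at C ± 6.1·n: U = (0.5847, 6.072), T = (-0.5847, -6.072). Equal radii place Q and L the same way about F: Q = F + 6.1·n = (21.19, 4.088), L = F − 6.1·n = (20.02, -8.056). Then cos ∠QUF = UQ·UF / (|UQ||UF|), giving 16.42°.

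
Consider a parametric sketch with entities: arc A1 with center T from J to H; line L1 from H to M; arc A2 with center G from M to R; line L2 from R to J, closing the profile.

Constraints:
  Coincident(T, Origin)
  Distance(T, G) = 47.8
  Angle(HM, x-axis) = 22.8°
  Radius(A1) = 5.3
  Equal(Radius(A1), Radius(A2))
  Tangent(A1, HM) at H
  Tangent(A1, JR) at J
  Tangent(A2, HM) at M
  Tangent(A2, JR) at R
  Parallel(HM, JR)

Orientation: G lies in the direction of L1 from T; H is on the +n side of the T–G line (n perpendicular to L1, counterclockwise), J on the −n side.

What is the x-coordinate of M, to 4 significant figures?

42.01

The slot axis is L1's direction at 22.8°, so u = (cos 22.8°, sin 22.8°) = (0.9219, 0.3875) and n = (−sin 22.8°, cos 22.8°) = (-0.3875, 0.9219). T is at the origin and G lies 47.8 along u from T, so G = 47.8·u = (44.07, 18.52). Tangency of A1 to both parallel lines with radius 5.3 puts H and J at T ± 5.3·n: H = (-2.054, 4.886), J = (2.054, -4.886). Equal radii place M and R the same way about G: M = G + 5.3·n = (42.01, 23.41), R = G − 5.3·n = (46.12, 13.64). So M.x = 42.01.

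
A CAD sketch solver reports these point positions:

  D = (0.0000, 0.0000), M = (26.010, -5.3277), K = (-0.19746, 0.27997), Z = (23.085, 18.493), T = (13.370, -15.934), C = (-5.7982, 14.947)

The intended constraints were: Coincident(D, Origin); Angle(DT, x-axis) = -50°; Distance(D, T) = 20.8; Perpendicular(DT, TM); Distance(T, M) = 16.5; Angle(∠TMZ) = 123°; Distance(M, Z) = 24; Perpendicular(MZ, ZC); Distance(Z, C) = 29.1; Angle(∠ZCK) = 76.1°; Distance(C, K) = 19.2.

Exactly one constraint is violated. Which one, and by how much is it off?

Distance(C, K) = 19.2 — off by 3.50.

D = (0.00, 0.00) ✓; DT at -50.00° ✓; |DT| = 20.80 ✓; ∠(DT, TM) = 90.00° ✓; |TM| = 16.50 ✓; ∠TMZ = 123.0° ✓; |MZ| = 24.00 ✓; ∠(MZ, ZC) = 90.00° ✓; |ZC| = 29.10 ✓; ∠ZCK = 76.10° ✓; |CK| = 15.70 ✗.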